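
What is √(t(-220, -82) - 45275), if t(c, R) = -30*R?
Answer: I*√42815 ≈ 206.92*I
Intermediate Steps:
√(t(-220, -82) - 45275) = √(-30*(-82) - 45275) = √(2460 - 45275) = √(-42815) = I*√42815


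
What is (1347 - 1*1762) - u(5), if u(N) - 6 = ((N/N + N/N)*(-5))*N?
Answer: -371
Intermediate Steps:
u(N) = 6 - 10*N (u(N) = 6 + ((N/N + N/N)*(-5))*N = 6 + ((1 + 1)*(-5))*N = 6 + (2*(-5))*N = 6 - 10*N)
(1347 - 1*1762) - u(5) = (1347 - 1*1762) - (6 - 10*5) = (1347 - 1762) - (6 - 50) = -415 - 1*(-44) = -415 + 44 = -371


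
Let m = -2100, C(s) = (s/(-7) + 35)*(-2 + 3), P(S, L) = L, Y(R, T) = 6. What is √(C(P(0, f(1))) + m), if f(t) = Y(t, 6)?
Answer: I*√101227/7 ≈ 45.452*I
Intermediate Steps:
f(t) = 6
C(s) = 35 - s/7 (C(s) = (s*(-⅐) + 35)*1 = (-s/7 + 35)*1 = (35 - s/7)*1 = 35 - s/7)
√(C(P(0, f(1))) + m) = √((35 - ⅐*6) - 2100) = √((35 - 6/7) - 2100) = √(239/7 - 2100) = √(-14461/7) = I*√101227/7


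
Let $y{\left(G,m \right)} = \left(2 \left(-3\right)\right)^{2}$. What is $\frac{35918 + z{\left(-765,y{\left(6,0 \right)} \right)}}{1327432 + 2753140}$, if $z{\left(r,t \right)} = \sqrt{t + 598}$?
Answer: $\frac{17959}{2040286} + \frac{\sqrt{634}}{4080572} \approx 0.0088084$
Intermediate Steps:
$y{\left(G,m \right)} = 36$ ($y{\left(G,m \right)} = \left(-6\right)^{2} = 36$)
$z{\left(r,t \right)} = \sqrt{598 + t}$
$\frac{35918 + z{\left(-765,y{\left(6,0 \right)} \right)}}{1327432 + 2753140} = \frac{35918 + \sqrt{598 + 36}}{1327432 + 2753140} = \frac{35918 + \sqrt{634}}{4080572} = \left(35918 + \sqrt{634}\right) \frac{1}{4080572} = \frac{17959}{2040286} + \frac{\sqrt{634}}{4080572}$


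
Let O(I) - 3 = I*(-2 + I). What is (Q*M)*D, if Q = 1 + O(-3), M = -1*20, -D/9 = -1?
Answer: -3420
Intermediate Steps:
D = 9 (D = -9*(-1) = 9)
M = -20
O(I) = 3 + I*(-2 + I)
Q = 19 (Q = 1 + (3 + (-3)² - 2*(-3)) = 1 + (3 + 9 + 6) = 1 + 18 = 19)
(Q*M)*D = (19*(-20))*9 = -380*9 = -3420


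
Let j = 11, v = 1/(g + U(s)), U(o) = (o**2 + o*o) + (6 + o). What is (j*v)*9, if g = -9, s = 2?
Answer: 99/7 ≈ 14.143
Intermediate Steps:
U(o) = 6 + o + 2*o**2 (U(o) = (o**2 + o**2) + (6 + o) = 2*o**2 + (6 + o) = 6 + o + 2*o**2)
v = 1/7 (v = 1/(-9 + (6 + 2 + 2*2**2)) = 1/(-9 + (6 + 2 + 2*4)) = 1/(-9 + (6 + 2 + 8)) = 1/(-9 + 16) = 1/7 ≈ 0.14286)
(j*v)*9 = (11*(1/7))*9 = (11/7)*9 = 99/7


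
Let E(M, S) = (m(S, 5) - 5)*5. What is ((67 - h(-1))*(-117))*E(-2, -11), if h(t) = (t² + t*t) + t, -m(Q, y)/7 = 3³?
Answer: 7490340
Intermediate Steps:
m(Q, y) = -189 (m(Q, y) = -7*3³ = -7*27 = -189)
h(t) = t + 2*t² (h(t) = (t² + t²) + t = 2*t² + t = t + 2*t²)
E(M, S) = -970 (E(M, S) = (-189 - 5)*5 = -194*5 = -970)
((67 - h(-1))*(-117))*E(-2, -11) = ((67 - (-1)*(1 + 2*(-1)))*(-117))*(-970) = ((67 - (-1)*(1 - 2))*(-117))*(-970) = ((67 - (-1)*(-1))*(-117))*(-970) = ((67 - 1*1)*(-117))*(-970) = ((67 - 1)*(-117))*(-970) = (66*(-117))*(-970) = -7722*(-970) = 7490340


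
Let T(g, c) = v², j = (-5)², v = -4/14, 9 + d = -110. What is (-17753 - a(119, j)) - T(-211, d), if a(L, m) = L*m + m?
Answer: -1016901/49 ≈ -20753.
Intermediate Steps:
d = -119 (d = -9 - 110 = -119)
v = -2/7 (v = -4*1/14 = -2/7 ≈ -0.28571)
j = 25
T(g, c) = 4/49 (T(g, c) = (-2/7)² = 4/49)
a(L, m) = m + L*m
(-17753 - a(119, j)) - T(-211, d) = (-17753 - 25*(1 + 119)) - 1*4/49 = (-17753 - 25*120) - 4/49 = (-17753 - 1*3000) - 4/49 = (-17753 - 3000) - 4/49 = -20753 - 4/49 = -1016901/49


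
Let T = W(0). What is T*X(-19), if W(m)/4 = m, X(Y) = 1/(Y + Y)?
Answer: 0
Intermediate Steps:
X(Y) = 1/(2*Y)
W(m) = 4*m
T = 0 (T = 4*0 = 0)
T*X(-19) = 0*((½)/(-19)) = 0*((½)*(-1/19)) = 0*(-1/38) = 0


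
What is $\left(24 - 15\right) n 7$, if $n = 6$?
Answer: $378$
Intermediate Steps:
$\left(24 - 15\right) n 7 = \left(24 - 15\right) 6 \cdot 7 = 9 \cdot 6 \cdot 7 = 54 \cdot 7 = 378$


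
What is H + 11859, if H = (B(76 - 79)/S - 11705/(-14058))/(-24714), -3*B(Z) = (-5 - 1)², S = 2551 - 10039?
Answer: 428497200058769/36132658848 ≈ 11859.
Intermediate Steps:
S = -7488
B(Z) = -12 (B(Z) = -(-5 - 1)²/3 = -⅓*(-6)² = -⅓*36 = -12)
H = -1219663/36132658848 (H = (-12/(-7488) - 11705/(-14058))/(-24714) = (-12*(-1/7488) - 11705*(-1/14058))*(-1/24714) = (1/624 + 11705/14058)*(-1/24714) = (1219663/1462032)*(-1/24714) = -1219663/36132658848 ≈ -3.3755e-5)
H + 11859 = -1219663/36132658848 + 11859 = 428497200058769/36132658848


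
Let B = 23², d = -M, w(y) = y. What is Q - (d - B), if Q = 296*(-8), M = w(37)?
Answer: -1802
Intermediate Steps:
M = 37
d = -37 (d = -1*37 = -37)
Q = -2368
B = 529
Q - (d - B) = -2368 - (-37 - 1*529) = -2368 - (-37 - 529) = -2368 - 1*(-566) = -2368 + 566 = -1802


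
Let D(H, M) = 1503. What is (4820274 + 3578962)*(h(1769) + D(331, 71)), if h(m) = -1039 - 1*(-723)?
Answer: 9969893132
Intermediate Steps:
h(m) = -316 (h(m) = -1039 + 723 = -316)
(4820274 + 3578962)*(h(1769) + D(331, 71)) = (4820274 + 3578962)*(-316 + 1503) = 8399236*1187 = 9969893132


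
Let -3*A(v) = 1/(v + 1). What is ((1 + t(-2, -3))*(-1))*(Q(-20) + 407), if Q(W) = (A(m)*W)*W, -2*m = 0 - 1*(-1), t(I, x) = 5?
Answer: -842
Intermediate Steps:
m = -½ (m = -(0 - 1*(-1))/2 = -(0 + 1)/2 = -½*1 = -½ ≈ -0.50000)
A(v) = -1/(3*(1 + v)) (A(v) = -1/(3*(v + 1)) = -1/(3*(1 + v)))
Q(W) = -2*W²/3 (Q(W) = ((-1/(3 + 3*(-½)))*W)*W = ((-1/(3 - 3/2))*W)*W = ((-1/3/2)*W)*W = ((-1*⅔)*W)*W = (-2*W/3)*W = -2*W²/3)
((1 + t(-2, -3))*(-1))*(Q(-20) + 407) = ((1 + 5)*(-1))*(-⅔*(-20)² + 407) = (6*(-1))*(-⅔*400 + 407) = -6*(-800/3 + 407) = -6*421/3 = -842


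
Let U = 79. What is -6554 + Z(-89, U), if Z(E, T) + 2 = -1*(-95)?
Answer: -6461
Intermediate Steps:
Z(E, T) = 93 (Z(E, T) = -2 - 1*(-95) = -2 + 95 = 93)
-6554 + Z(-89, U) = -6554 + 93 = -6461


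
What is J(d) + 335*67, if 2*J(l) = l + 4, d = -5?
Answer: 44889/2 ≈ 22445.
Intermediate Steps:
J(l) = 2 + l/2 (J(l) = (l + 4)/2 = (4 + l)/2 = 2 + l/2)
J(d) + 335*67 = (2 + (½)*(-5)) + 335*67 = (2 - 5/2) + 22445 = -½ + 22445 = 44889/2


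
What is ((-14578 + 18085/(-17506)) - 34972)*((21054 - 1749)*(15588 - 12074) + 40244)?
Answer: -29440065298597695/8753 ≈ -3.3634e+12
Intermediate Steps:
((-14578 + 18085/(-17506)) - 34972)*((21054 - 1749)*(15588 - 12074) + 40244) = ((-14578 + 18085*(-1/17506)) - 34972)*(19305*3514 + 40244) = ((-14578 - 18085/17506) - 34972)*(67837770 + 40244) = (-255220553/17506 - 34972)*67878014 = -867440385/17506*67878014 = -29440065298597695/8753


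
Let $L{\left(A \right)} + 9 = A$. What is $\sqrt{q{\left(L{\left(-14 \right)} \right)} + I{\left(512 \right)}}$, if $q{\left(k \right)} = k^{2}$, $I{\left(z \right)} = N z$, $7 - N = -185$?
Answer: $7 \sqrt{2017} \approx 314.38$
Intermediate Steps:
$N = 192$ ($N = 7 - -185 = 7 + 185 = 192$)
$L{\left(A \right)} = -9 + A$
$I{\left(z \right)} = 192 z$
$\sqrt{q{\left(L{\left(-14 \right)} \right)} + I{\left(512 \right)}} = \sqrt{\left(-9 - 14\right)^{2} + 192 \cdot 512} = \sqrt{\left(-23\right)^{2} + 98304} = \sqrt{529 + 98304} = \sqrt{98833} = 7 \sqrt{2017}$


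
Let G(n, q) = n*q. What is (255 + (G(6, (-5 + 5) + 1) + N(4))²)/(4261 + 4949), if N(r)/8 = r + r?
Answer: 1031/1842 ≈ 0.55972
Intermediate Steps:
N(r) = 16*r (N(r) = 8*(r + r) = 8*(2*r) = 16*r)
(255 + (G(6, (-5 + 5) + 1) + N(4))²)/(4261 + 4949) = (255 + (6*((-5 + 5) + 1) + 16*4)²)/(4261 + 4949) = (255 + (6*(0 + 1) + 64)²)/9210 = (255 + (6*1 + 64)²)*(1/9210) = (255 + (6 + 64)²)*(1/9210) = (255 + 70²)*(1/9210) = (255 + 4900)*(1/9210) = 5155*(1/9210) = 1031/1842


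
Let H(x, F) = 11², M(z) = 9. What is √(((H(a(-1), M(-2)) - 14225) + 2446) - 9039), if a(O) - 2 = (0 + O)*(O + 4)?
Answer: I*√20697 ≈ 143.86*I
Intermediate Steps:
a(O) = 2 + O*(4 + O) (a(O) = 2 + (0 + O)*(O + 4) = 2 + O*(4 + O))
H(x, F) = 121
√(((H(a(-1), M(-2)) - 14225) + 2446) - 9039) = √(((121 - 14225) + 2446) - 9039) = √((-14104 + 2446) - 9039) = √(-11658 - 9039) = √(-20697) = I*√20697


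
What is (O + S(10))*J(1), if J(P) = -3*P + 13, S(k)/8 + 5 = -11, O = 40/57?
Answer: -72560/57 ≈ -1273.0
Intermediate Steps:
O = 40/57 (O = 40*(1/57) = 40/57 ≈ 0.70175)
S(k) = -128 (S(k) = -40 + 8*(-11) = -40 - 88 = -128)
J(P) = 13 - 3*P
(O + S(10))*J(1) = (40/57 - 128)*(13 - 3*1) = -7256*(13 - 3)/57 = -7256/57*10 = -72560/57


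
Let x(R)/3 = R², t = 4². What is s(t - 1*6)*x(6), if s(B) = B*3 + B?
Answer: 4320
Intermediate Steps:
t = 16
s(B) = 4*B (s(B) = 3*B + B = 4*B)
x(R) = 3*R²
s(t - 1*6)*x(6) = (4*(16 - 1*6))*(3*6²) = (4*(16 - 6))*(3*36) = (4*10)*108 = 40*108 = 4320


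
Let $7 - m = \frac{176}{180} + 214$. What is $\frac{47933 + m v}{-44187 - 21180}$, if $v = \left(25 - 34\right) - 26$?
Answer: $- \frac{496910}{588303} \approx -0.84465$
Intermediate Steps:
$v = -35$ ($v = -9 - 26 = -35$)
$m = - \frac{9359}{45}$ ($m = 7 - \left(\frac{176}{180} + 214\right) = 7 - \left(176 \cdot \frac{1}{180} + 214\right) = 7 - \left(\frac{44}{45} + 214\right) = 7 - \frac{9674}{45} = - \frac{9359}{45} \approx -207.98$)
$\frac{47933 + m v}{-44187 - 21180} = \frac{47933 - - \frac{65513}{9}}{-44187 - 21180} = \frac{47933 + \frac{65513}{9}}{-65367} = \frac{496910}{9} \left(- \frac{1}{65367}\right) = - \frac{496910}{588303}$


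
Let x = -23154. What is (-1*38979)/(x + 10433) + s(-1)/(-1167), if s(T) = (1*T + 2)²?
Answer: 45475772/14845407 ≈ 3.0633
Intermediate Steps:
s(T) = (2 + T)² (s(T) = (T + 2)² = (2 + T)²)
(-1*38979)/(x + 10433) + s(-1)/(-1167) = (-1*38979)/(-23154 + 10433) + (2 - 1)²/(-1167) = -38979/(-12721) + 1²*(-1/1167) = -38979*(-1/12721) + 1*(-1/1167) = 38979/12721 - 1/1167 = 45475772/14845407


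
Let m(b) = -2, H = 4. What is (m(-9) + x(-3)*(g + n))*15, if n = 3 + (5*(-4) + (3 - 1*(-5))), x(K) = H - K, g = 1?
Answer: -870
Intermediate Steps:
x(K) = 4 - K
n = -9 (n = 3 + (-20 + (3 + 5)) = 3 + (-20 + 8) = 3 - 12 = -9)
(m(-9) + x(-3)*(g + n))*15 = (-2 + (4 - 1*(-3))*(1 - 9))*15 = (-2 + (4 + 3)*(-8))*15 = (-2 + 7*(-8))*15 = (-2 - 56)*15 = -58*15 = -870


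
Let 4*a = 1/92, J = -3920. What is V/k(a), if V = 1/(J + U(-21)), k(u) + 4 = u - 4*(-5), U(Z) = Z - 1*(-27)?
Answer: -184/11524773 ≈ -1.5966e-5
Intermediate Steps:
U(Z) = 27 + Z (U(Z) = Z + 27 = 27 + Z)
a = 1/368 (a = (¼)/92 = (¼)*(1/92) = 1/368 ≈ 0.0027174)
k(u) = 16 + u (k(u) = -4 + (u - 4*(-5)) = -4 + (u + 20) = -4 + (20 + u) = 16 + u)
V = -1/3914 (V = 1/(-3920 + (27 - 21)) = 1/(-3920 + 6) = 1/(-3914) = -1/3914 ≈ -0.00025549)
V/k(a) = -1/(3914*(16 + 1/368)) = -1/(3914*5889/368) = -1/3914*368/5889 = -184/11524773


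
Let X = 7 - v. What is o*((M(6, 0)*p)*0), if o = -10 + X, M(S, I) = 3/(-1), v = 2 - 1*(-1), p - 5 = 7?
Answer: 0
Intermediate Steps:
p = 12 (p = 5 + 7 = 12)
v = 3 (v = 2 + 1 = 3)
X = 4 (X = 7 - 1*3 = 7 - 3 = 4)
M(S, I) = -3 (M(S, I) = 3*(-1) = -3)
o = -6 (o = -10 + 4 = -6)
o*((M(6, 0)*p)*0) = -6*(-3*12)*0 = -(-216)*0 = -6*0 = 0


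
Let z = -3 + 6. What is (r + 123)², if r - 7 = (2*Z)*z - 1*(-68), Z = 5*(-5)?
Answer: 2304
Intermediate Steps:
Z = -25
z = 3
r = -75 (r = 7 + ((2*(-25))*3 - 1*(-68)) = 7 + (-50*3 + 68) = 7 + (-150 + 68) = 7 - 82 = -75)
(r + 123)² = (-75 + 123)² = 48² = 2304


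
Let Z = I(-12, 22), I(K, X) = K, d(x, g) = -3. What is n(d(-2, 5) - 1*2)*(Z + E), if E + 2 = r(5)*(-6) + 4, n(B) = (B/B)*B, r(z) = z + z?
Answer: 350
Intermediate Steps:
r(z) = 2*z
n(B) = B (n(B) = 1*B = B)
E = -58 (E = -2 + ((2*5)*(-6) + 4) = -2 + (10*(-6) + 4) = -2 + (-60 + 4) = -2 - 56 = -58)
Z = -12
n(d(-2, 5) - 1*2)*(Z + E) = (-3 - 1*2)*(-12 - 58) = (-3 - 2)*(-70) = -5*(-70) = 350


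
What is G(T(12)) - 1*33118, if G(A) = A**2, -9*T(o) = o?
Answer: -298046/9 ≈ -33116.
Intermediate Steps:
T(o) = -o/9
G(T(12)) - 1*33118 = (-1/9*12)**2 - 1*33118 = (-4/3)**2 - 33118 = 16/9 - 33118 = -298046/9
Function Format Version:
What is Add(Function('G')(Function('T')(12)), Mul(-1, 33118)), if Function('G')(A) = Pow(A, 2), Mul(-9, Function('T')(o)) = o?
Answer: Rational(-298046, 9) ≈ -33116.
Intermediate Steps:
Function('T')(o) = Mul(Rational(-1, 9), o)
Add(Function('G')(Function('T')(12)), Mul(-1, 33118)) = Add(Pow(Mul(Rational(-1, 9), 12), 2), Mul(-1, 33118)) = Add(Pow(Rational(-4, 3), 2), -33118) = Add(Rational(16, 9), -33118) = Rational(-298046, 9)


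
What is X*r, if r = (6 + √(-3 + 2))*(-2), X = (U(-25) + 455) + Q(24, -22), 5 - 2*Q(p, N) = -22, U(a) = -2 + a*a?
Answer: -13098 - 2183*I ≈ -13098.0 - 2183.0*I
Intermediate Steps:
U(a) = -2 + a²
Q(p, N) = 27/2 (Q(p, N) = 5/2 - ½*(-22) = 5/2 + 11 = 27/2)
X = 2183/2 (X = ((-2 + (-25)²) + 455) + 27/2 = ((-2 + 625) + 455) + 27/2 = (623 + 455) + 27/2 = 1078 + 27/2 = 2183/2 ≈ 1091.5)
r = -12 - 2*I (r = (6 + √(-1))*(-2) = (6 + I)*(-2) = -12 - 2*I ≈ -12.0 - 2.0*I)
X*r = 2183*(-12 - 2*I)/2 = -13098 - 2183*I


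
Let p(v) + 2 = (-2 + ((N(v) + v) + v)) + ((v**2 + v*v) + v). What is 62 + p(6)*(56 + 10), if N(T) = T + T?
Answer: 6530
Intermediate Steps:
N(T) = 2*T
p(v) = -4 + 2*v**2 + 5*v (p(v) = -2 + ((-2 + ((2*v + v) + v)) + ((v**2 + v*v) + v)) = -2 + ((-2 + (3*v + v)) + ((v**2 + v**2) + v)) = -2 + ((-2 + 4*v) + (2*v**2 + v)) = -2 + ((-2 + 4*v) + (v + 2*v**2)) = -2 + (-2 + 2*v**2 + 5*v) = -4 + 2*v**2 + 5*v)
62 + p(6)*(56 + 10) = 62 + (-4 + 2*6**2 + 5*6)*(56 + 10) = 62 + (-4 + 2*36 + 30)*66 = 62 + (-4 + 72 + 30)*66 = 62 + 98*66 = 62 + 6468 = 6530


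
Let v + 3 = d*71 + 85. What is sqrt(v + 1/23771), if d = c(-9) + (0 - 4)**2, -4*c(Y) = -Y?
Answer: sqrt(2391900941837)/47542 ≈ 32.531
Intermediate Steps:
c(Y) = Y/4 (c(Y) = -(-1)*Y/4 = Y/4)
d = 55/4 (d = (1/4)*(-9) + (0 - 4)**2 = -9/4 + (-4)**2 = -9/4 + 16 = 55/4 ≈ 13.750)
v = 4233/4 (v = -3 + ((55/4)*71 + 85) = -3 + (3905/4 + 85) = -3 + 4245/4 = 4233/4 ≈ 1058.3)
sqrt(v + 1/23771) = sqrt(4233/4 + 1/23771) = sqrt(100622647/95084) = sqrt(2391900941837)/47542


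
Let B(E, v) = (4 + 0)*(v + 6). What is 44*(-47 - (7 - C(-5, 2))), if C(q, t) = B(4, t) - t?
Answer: -1056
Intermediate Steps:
B(E, v) = 24 + 4*v (B(E, v) = 4*(6 + v) = 24 + 4*v)
C(q, t) = 24 + 3*t (C(q, t) = (24 + 4*t) - t = 24 + 3*t)
44*(-47 - (7 - C(-5, 2))) = 44*(-47 - (7 - (24 + 3*2))) = 44*(-47 - (7 - (24 + 6))) = 44*(-47 - (7 - 1*30)) = 44*(-47 - (7 - 30)) = 44*(-47 - 1*(-23)) = 44*(-47 + 23) = 44*(-24) = -1056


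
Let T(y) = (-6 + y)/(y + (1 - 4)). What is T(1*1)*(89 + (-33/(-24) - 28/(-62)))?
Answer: 112625/496 ≈ 227.07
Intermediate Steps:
T(y) = (-6 + y)/(-3 + y) (T(y) = (-6 + y)/(y - 3) = (-6 + y)/(-3 + y))
T(1*1)*(89 + (-33/(-24) - 28/(-62))) = ((-6 + 1*1)/(-3 + 1*1))*(89 + (-33/(-24) - 28/(-62))) = ((-6 + 1)/(-3 + 1))*(89 + (-33*(-1/24) - 28*(-1/62))) = (-5/(-2))*(89 + (11/8 + 14/31)) = (-1/2*(-5))*(89 + 453/248) = (5/2)*(22525/248) = 112625/496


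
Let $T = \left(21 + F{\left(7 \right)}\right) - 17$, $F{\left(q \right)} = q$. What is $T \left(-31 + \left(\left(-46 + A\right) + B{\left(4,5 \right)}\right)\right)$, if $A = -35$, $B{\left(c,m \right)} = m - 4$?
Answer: $-1221$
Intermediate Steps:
$B{\left(c,m \right)} = -4 + m$
$T = 11$ ($T = \left(21 + 7\right) - 17 = 28 - 17 = 11$)
$T \left(-31 + \left(\left(-46 + A\right) + B{\left(4,5 \right)}\right)\right) = 11 \left(-31 + \left(\left(-46 - 35\right) + \left(-4 + 5\right)\right)\right) = 11 \left(-31 + \left(-81 + 1\right)\right) = 11 \left(-31 - 80\right) = 11 \left(-111\right) = -1221$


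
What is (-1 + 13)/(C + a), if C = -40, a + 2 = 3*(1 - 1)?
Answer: -2/7 ≈ -0.28571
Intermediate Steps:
a = -2 (a = -2 + 3*(1 - 1) = -2 + 3*0 = -2 + 0 = -2)
(-1 + 13)/(C + a) = (-1 + 13)/(-40 - 2) = 12/(-42) = -1/42*12 = -2/7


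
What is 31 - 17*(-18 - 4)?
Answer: 405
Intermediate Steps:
31 - 17*(-18 - 4) = 31 - 17*(-22) = 31 + 374 = 405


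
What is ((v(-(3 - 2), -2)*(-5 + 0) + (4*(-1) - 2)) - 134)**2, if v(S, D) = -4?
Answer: 14400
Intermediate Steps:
((v(-(3 - 2), -2)*(-5 + 0) + (4*(-1) - 2)) - 134)**2 = ((-4*(-5 + 0) + (4*(-1) - 2)) - 134)**2 = ((-4*(-5) + (-4 - 2)) - 134)**2 = ((20 - 6) - 134)**2 = (14 - 134)**2 = (-120)**2 = 14400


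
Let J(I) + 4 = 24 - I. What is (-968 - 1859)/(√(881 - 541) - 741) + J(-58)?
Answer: 44896605/548741 + 5654*√85/548741 ≈ 81.912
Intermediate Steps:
J(I) = 20 - I (J(I) = -4 + (24 - I) = 20 - I)
(-968 - 1859)/(√(881 - 541) - 741) + J(-58) = (-968 - 1859)/(√(881 - 541) - 741) + (20 - 1*(-58)) = -2827/(√340 - 741) + (20 + 58) = -2827/(2*√85 - 741) + 78 = -2827/(-741 + 2*√85) + 78 = 78 - 2827/(-741 + 2*√85)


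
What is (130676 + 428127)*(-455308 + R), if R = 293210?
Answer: -90580848694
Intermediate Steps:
(130676 + 428127)*(-455308 + R) = (130676 + 428127)*(-455308 + 293210) = 558803*(-162098) = -90580848694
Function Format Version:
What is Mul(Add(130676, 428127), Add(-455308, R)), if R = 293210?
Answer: -90580848694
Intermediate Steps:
Mul(Add(130676, 428127), Add(-455308, R)) = Mul(Add(130676, 428127), Add(-455308, 293210)) = Mul(558803, -162098) = -90580848694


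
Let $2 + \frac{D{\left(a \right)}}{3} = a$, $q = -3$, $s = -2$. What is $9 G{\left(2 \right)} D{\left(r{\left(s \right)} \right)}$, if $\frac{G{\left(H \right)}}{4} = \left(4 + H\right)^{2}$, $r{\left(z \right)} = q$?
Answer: $-19440$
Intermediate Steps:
$r{\left(z \right)} = -3$
$G{\left(H \right)} = 4 \left(4 + H\right)^{2}$
$D{\left(a \right)} = -6 + 3 a$
$9 G{\left(2 \right)} D{\left(r{\left(s \right)} \right)} = 9 \cdot 4 \left(4 + 2\right)^{2} \left(-6 + 3 \left(-3\right)\right) = 9 \cdot 4 \cdot 6^{2} \left(-6 - 9\right) = 9 \cdot 4 \cdot 36 \left(-15\right) = 9 \cdot 144 \left(-15\right) = 1296 \left(-15\right) = -19440$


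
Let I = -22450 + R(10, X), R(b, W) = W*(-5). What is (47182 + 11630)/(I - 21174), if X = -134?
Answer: -9802/7159 ≈ -1.3692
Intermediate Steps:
R(b, W) = -5*W
I = -21780 (I = -22450 - 5*(-134) = -22450 + 670 = -21780)
(47182 + 11630)/(I - 21174) = (47182 + 11630)/(-21780 - 21174) = 58812/(-42954) = 58812*(-1/42954) = -9802/7159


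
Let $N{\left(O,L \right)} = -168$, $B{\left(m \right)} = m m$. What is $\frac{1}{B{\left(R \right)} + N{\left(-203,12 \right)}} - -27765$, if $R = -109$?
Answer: $\frac{325211446}{11713} \approx 27765.0$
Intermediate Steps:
$B{\left(m \right)} = m^{2}$
$\frac{1}{B{\left(R \right)} + N{\left(-203,12 \right)}} - -27765 = \frac{1}{\left(-109\right)^{2} - 168} - -27765 = \frac{1}{11881 - 168} + 27765 = \frac{1}{11713} + 27765 = \frac{325211446}{11713}$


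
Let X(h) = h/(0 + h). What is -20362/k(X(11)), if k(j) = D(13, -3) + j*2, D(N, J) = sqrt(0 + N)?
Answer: 40724/9 - 20362*sqrt(13)/9 ≈ -3632.5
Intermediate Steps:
D(N, J) = sqrt(N)
X(h) = 1 (X(h) = h/h = 1)
k(j) = sqrt(13) + 2*j (k(j) = sqrt(13) + j*2 = sqrt(13) + 2*j)
-20362/k(X(11)) = -20362/(sqrt(13) + 2*1) = -20362/(sqrt(13) + 2) = -20362/(2 + sqrt(13))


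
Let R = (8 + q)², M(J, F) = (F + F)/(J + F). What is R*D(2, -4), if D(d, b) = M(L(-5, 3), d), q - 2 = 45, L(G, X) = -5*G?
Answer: 12100/27 ≈ 448.15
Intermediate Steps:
q = 47 (q = 2 + 45 = 47)
M(J, F) = 2*F/(F + J) (M(J, F) = (2*F)/(F + J) = 2*F/(F + J))
D(d, b) = 2*d/(25 + d) (D(d, b) = 2*d/(d - 5*(-5)) = 2*d/(d + 25) = 2*d/(25 + d))
R = 3025 (R = (8 + 47)² = 55² = 3025)
R*D(2, -4) = 3025*(2*2/(25 + 2)) = 3025*(2*2/27) = 3025*(2*2*(1/27)) = 3025*(4/27) = 12100/27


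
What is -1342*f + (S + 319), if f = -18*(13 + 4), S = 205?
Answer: 411176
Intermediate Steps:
f = -306 (f = -18*17 = -306)
-1342*f + (S + 319) = -1342*(-306) + (205 + 319) = 410652 + 524 = 411176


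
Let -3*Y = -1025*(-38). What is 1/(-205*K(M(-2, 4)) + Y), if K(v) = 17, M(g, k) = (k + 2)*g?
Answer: -3/49405 ≈ -6.0723e-5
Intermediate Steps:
Y = -38950/3 (Y = -(-1025)*(-38)/3 = -⅓*38950 = -38950/3 ≈ -12983.)
M(g, k) = g*(2 + k) (M(g, k) = (2 + k)*g = g*(2 + k))
1/(-205*K(M(-2, 4)) + Y) = 1/(-205*17 - 38950/3) = 1/(-3485 - 38950/3) = 1/(-49405/3) = -3/49405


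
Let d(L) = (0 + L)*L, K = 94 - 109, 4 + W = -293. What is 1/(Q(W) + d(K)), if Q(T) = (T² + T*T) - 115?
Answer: 1/176528 ≈ 5.6648e-6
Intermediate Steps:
W = -297 (W = -4 - 293 = -297)
K = -15
d(L) = L² (d(L) = L*L = L²)
Q(T) = -115 + 2*T² (Q(T) = (T² + T²) - 115 = 2*T² - 115 = -115 + 2*T²)
1/(Q(W) + d(K)) = 1/((-115 + 2*(-297)²) + (-15)²) = 1/((-115 + 2*88209) + 225) = 1/((-115 + 176418) + 225) = 1/(176303 + 225) = 1/176528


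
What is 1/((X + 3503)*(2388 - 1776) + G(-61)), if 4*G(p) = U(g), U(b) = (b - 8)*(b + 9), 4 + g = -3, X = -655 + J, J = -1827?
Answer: 2/1249689 ≈ 1.6004e-6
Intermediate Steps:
X = -2482 (X = -655 - 1827 = -2482)
g = -7 (g = -4 - 3 = -7)
U(b) = (-8 + b)*(9 + b)
G(p) = -15/2 (G(p) = (-72 - 7 + (-7)²)/4 = (-72 - 7 + 49)/4 = (¼)*(-30) = -15/2)
1/((X + 3503)*(2388 - 1776) + G(-61)) = 1/((-2482 + 3503)*(2388 - 1776) - 15/2) = 1/(1021*612 - 15/2) = 1/(624852 - 15/2) = 1/(1249689/2) = 2/1249689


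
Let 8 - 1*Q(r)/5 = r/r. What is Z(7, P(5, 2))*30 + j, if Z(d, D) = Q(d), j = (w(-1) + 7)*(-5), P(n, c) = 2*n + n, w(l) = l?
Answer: 1020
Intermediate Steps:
P(n, c) = 3*n
j = -30 (j = (-1 + 7)*(-5) = 6*(-5) = -30)
Q(r) = 35 (Q(r) = 40 - 5*r/r = 40 - 5*1 = 40 - 5 = 35)
Z(d, D) = 35
Z(7, P(5, 2))*30 + j = 35*30 - 30 = 1050 - 30 = 1020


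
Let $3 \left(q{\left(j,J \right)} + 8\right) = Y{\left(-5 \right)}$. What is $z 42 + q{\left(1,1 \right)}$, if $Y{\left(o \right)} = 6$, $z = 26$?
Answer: $1086$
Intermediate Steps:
$q{\left(j,J \right)} = -6$ ($q{\left(j,J \right)} = -8 + \frac{1}{3} \cdot 6 = -8 + 2 = -6$)
$z 42 + q{\left(1,1 \right)} = 26 \cdot 42 - 6 = 1092 - 6 = 1086$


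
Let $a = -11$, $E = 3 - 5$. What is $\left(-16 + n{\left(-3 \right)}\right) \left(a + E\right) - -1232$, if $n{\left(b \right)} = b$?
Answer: $1479$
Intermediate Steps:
$E = -2$ ($E = 3 - 5 = -2$)
$\left(-16 + n{\left(-3 \right)}\right) \left(a + E\right) - -1232 = \left(-16 - 3\right) \left(-11 - 2\right) - -1232 = \left(-19\right) \left(-13\right) + 1232 = 247 + 1232 = 1479$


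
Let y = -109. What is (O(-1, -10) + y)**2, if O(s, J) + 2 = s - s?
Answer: 12321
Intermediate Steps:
O(s, J) = -2 (O(s, J) = -2 + (s - s) = -2 + 0 = -2)
(O(-1, -10) + y)**2 = (-2 - 109)**2 = (-111)**2 = 12321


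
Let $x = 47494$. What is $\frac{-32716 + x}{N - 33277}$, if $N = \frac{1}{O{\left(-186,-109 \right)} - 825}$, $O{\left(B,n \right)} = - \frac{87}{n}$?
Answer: $- \frac{1327625964}{2989539235} \approx -0.44409$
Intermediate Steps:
$N = - \frac{109}{89838}$ ($N = \frac{1}{- \frac{87}{-109} - 825} = \frac{1}{\left(-87\right) \left(- \frac{1}{109}\right) - 825} = \frac{1}{\frac{87}{109} - 825} = \frac{1}{- \frac{89838}{109}} = - \frac{109}{89838} \approx -0.0012133$)
$\frac{-32716 + x}{N - 33277} = \frac{-32716 + 47494}{- \frac{109}{89838} - 33277} = \frac{14778}{- \frac{2989539235}{89838}} = 14778 \left(- \frac{89838}{2989539235}\right) = - \frac{1327625964}{2989539235}$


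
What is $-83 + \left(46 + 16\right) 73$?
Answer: $4443$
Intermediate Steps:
$-83 + \left(46 + 16\right) 73 = -83 + 62 \cdot 73 = -83 + 4526 = 4443$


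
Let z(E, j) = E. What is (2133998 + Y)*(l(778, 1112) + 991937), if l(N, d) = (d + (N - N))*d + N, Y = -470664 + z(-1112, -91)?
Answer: 3705523353498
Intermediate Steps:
Y = -471776 (Y = -470664 - 1112 = -471776)
l(N, d) = N + d² (l(N, d) = (d + 0)*d + N = d*d + N = d² + N = N + d²)
(2133998 + Y)*(l(778, 1112) + 991937) = (2133998 - 471776)*((778 + 1112²) + 991937) = 1662222*((778 + 1236544) + 991937) = 1662222*(1237322 + 991937) = 1662222*2229259 = 3705523353498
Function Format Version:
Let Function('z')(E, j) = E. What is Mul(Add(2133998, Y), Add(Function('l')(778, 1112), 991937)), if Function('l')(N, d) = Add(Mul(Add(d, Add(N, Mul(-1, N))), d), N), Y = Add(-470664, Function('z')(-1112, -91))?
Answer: 3705523353498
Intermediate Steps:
Y = -471776 (Y = Add(-470664, -1112) = -471776)
Function('l')(N, d) = Add(N, Pow(d, 2)) (Function('l')(N, d) = Add(Mul(Add(d, 0), d), N) = Add(Mul(d, d), N) = Add(Pow(d, 2), N) = Add(N, Pow(d, 2)))
Mul(Add(2133998, Y), Add(Function('l')(778, 1112), 991937)) = Mul(Add(2133998, -471776), Add(Add(778, Pow(1112, 2)), 991937)) = Mul(1662222, Add(Add(778, 1236544), 991937)) = Mul(1662222, Add(1237322, 991937)) = Mul(1662222, 2229259) = 3705523353498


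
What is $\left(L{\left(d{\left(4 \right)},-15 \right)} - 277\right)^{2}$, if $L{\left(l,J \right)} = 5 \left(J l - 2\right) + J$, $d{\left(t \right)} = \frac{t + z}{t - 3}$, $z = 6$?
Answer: $1106704$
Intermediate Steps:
$d{\left(t \right)} = \frac{6 + t}{-3 + t}$ ($d{\left(t \right)} = \frac{t + 6}{t - 3} = \frac{6 + t}{-3 + t}$)
$L{\left(l,J \right)} = -10 + J + 5 J l$ ($L{\left(l,J \right)} = 5 \left(-2 + J l\right) + J = \left(-10 + 5 J l\right) + J = -10 + J + 5 J l$)
$\left(L{\left(d{\left(4 \right)},-15 \right)} - 277\right)^{2} = \left(\left(-10 - 15 + 5 \left(-15\right) \frac{6 + 4}{-3 + 4}\right) - 277\right)^{2} = \left(\left(-10 - 15 + 5 \left(-15\right) 1^{-1} \cdot 10\right) - 277\right)^{2} = \left(\left(-10 - 15 + 5 \left(-15\right) 1 \cdot 10\right) - 277\right)^{2} = \left(\left(-10 - 15 + 5 \left(-15\right) 10\right) - 277\right)^{2} = \left(\left(-10 - 15 - 750\right) - 277\right)^{2} = \left(-775 - 277\right)^{2} = \left(-1052\right)^{2} = 1106704$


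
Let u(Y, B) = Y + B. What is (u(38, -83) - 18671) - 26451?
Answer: -45167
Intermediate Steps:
u(Y, B) = B + Y
(u(38, -83) - 18671) - 26451 = ((-83 + 38) - 18671) - 26451 = (-45 - 18671) - 26451 = -18716 - 26451 = -45167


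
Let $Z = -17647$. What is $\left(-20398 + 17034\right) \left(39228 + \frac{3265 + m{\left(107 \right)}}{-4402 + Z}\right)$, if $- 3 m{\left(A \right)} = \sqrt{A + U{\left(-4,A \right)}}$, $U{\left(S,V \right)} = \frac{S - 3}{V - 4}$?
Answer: $- \frac{2909641027148}{22049} - \frac{3364 \sqrt{1134442}}{6813141} \approx -1.3196 \cdot 10^{8}$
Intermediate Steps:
$U{\left(S,V \right)} = \frac{-3 + S}{-4 + V}$
$m{\left(A \right)} = - \frac{\sqrt{A - \frac{7}{-4 + A}}}{3}$ ($m{\left(A \right)} = - \frac{\sqrt{A + \frac{-3 - 4}{-4 + A}}}{3} = - \frac{\sqrt{A + \frac{1}{-4 + A} \left(-7\right)}}{3} = - \frac{\sqrt{A - \frac{7}{-4 + A}}}{3}$)
$\left(-20398 + 17034\right) \left(39228 + \frac{3265 + m{\left(107 \right)}}{-4402 + Z}\right) = \left(-20398 + 17034\right) \left(39228 + \frac{3265 - \frac{\sqrt{\frac{-7 + 107 \left(-4 + 107\right)}{-4 + 107}}}{3}}{-4402 - 17647}\right) = - 3364 \left(39228 + \frac{3265 - \frac{\sqrt{\frac{-7 + 107 \cdot 103}{103}}}{3}}{-22049}\right) = - 3364 \left(39228 + \left(3265 - \frac{\sqrt{\frac{-7 + 11021}{103}}}{3}\right) \left(- \frac{1}{22049}\right)\right) = - 3364 \left(39228 + \left(3265 - \frac{\sqrt{\frac{1}{103} \cdot 11014}}{3}\right) \left(- \frac{1}{22049}\right)\right) = - 3364 \left(39228 + \left(3265 - \frac{\sqrt{\frac{11014}{103}}}{3}\right) \left(- \frac{1}{22049}\right)\right) = - 3364 \left(39228 + \left(3265 - \frac{\frac{1}{103} \sqrt{1134442}}{3}\right) \left(- \frac{1}{22049}\right)\right) = - 3364 \left(39228 + \left(3265 - \frac{\sqrt{1134442}}{309}\right) \left(- \frac{1}{22049}\right)\right) = - 3364 \left(39228 - \left(\frac{3265}{22049} - \frac{\sqrt{1134442}}{6813141}\right)\right) = - 3364 \left(\frac{864934907}{22049} + \frac{\sqrt{1134442}}{6813141}\right) = - \frac{2909641027148}{22049} - \frac{3364 \sqrt{1134442}}{6813141}$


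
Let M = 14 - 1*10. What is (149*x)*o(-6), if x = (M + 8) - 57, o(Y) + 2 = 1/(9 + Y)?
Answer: 11175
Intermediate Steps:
o(Y) = -2 + 1/(9 + Y)
M = 4 (M = 14 - 10 = 4)
x = -45 (x = (4 + 8) - 57 = 12 - 57 = -45)
(149*x)*o(-6) = (149*(-45))*((-17 - 2*(-6))/(9 - 6)) = -6705*(-17 + 12)/3 = -2235*(-5) = -6705*(-5/3) = 11175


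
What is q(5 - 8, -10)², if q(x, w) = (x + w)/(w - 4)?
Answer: 169/196 ≈ 0.86224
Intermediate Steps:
q(x, w) = (w + x)/(-4 + w)
q(5 - 8, -10)² = ((-10 + (5 - 8))/(-4 - 10))² = ((-10 - 3)/(-14))² = (-1/14*(-13))² = (13/14)² = 169/196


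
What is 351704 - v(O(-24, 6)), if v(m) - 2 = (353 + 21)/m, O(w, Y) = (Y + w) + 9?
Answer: 3165692/9 ≈ 3.5174e+5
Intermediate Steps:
O(w, Y) = 9 + Y + w
v(m) = 2 + 374/m (v(m) = 2 + (353 + 21)/m = 2 + 374/m)
351704 - v(O(-24, 6)) = 351704 - (2 + 374/(9 + 6 - 24)) = 351704 - (2 + 374/(-9)) = 351704 - (2 + 374*(-1/9)) = 351704 - (2 - 374/9) = 351704 - 1*(-356/9) = 351704 + 356/9 = 3165692/9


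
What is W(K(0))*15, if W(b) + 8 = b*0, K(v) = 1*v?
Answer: -120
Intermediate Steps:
K(v) = v
W(b) = -8 (W(b) = -8 + b*0 = -8 + 0 = -8)
W(K(0))*15 = -8*15 = -120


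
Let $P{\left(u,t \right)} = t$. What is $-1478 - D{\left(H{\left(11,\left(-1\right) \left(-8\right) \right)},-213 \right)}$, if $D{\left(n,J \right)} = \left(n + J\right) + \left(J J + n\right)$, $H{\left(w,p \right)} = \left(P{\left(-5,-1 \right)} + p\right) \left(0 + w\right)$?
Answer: $-46788$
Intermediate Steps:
$H{\left(w,p \right)} = w \left(-1 + p\right)$ ($H{\left(w,p \right)} = \left(-1 + p\right) \left(0 + w\right) = \left(-1 + p\right) w = w \left(-1 + p\right)$)
$D{\left(n,J \right)} = J + J^{2} + 2 n$ ($D{\left(n,J \right)} = \left(J + n\right) + \left(J^{2} + n\right) = \left(J + n\right) + \left(n + J^{2}\right) = J + J^{2} + 2 n$)
$-1478 - D{\left(H{\left(11,\left(-1\right) \left(-8\right) \right)},-213 \right)} = -1478 - \left(-213 + \left(-213\right)^{2} + 2 \cdot 11 \left(-1 - -8\right)\right) = -1478 - \left(-213 + 45369 + 2 \cdot 11 \left(-1 + 8\right)\right) = -1478 - \left(-213 + 45369 + 2 \cdot 11 \cdot 7\right) = -1478 - \left(-213 + 45369 + 2 \cdot 77\right) = -1478 - \left(-213 + 45369 + 154\right) = -1478 - 45310 = -46788$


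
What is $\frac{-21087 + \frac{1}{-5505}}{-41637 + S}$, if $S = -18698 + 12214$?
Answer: $\frac{116083936}{264906105} \approx 0.43821$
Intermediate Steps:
$S = -6484$
$\frac{-21087 + \frac{1}{-5505}}{-41637 + S} = \frac{-21087 + \frac{1}{-5505}}{-41637 - 6484} = \frac{-21087 - \frac{1}{5505}}{-48121} = \left(- \frac{116083936}{5505}\right) \left(- \frac{1}{48121}\right) = \frac{116083936}{264906105}$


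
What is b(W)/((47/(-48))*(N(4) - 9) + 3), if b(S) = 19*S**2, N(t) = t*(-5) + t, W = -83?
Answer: 6282768/1319 ≈ 4763.3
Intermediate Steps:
N(t) = -4*t (N(t) = -5*t + t = -4*t)
b(W)/((47/(-48))*(N(4) - 9) + 3) = (19*(-83)**2)/((47/(-48))*(-4*4 - 9) + 3) = (19*6889)/((47*(-1/48))*(-16 - 9) + 3) = 130891/(-47/48*(-25) + 3) = 130891/(1175/48 + 3) = 130891/(1319/48) = 130891*(48/1319) = 6282768/1319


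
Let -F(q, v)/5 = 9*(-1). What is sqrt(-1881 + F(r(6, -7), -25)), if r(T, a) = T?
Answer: 6*I*sqrt(51) ≈ 42.849*I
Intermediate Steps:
F(q, v) = 45 (F(q, v) = -45*(-1) = -5*(-9) = 45)
sqrt(-1881 + F(r(6, -7), -25)) = sqrt(-1881 + 45) = sqrt(-1836) = 6*I*sqrt(51)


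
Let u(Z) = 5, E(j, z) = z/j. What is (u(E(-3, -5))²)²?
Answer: 625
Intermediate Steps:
(u(E(-3, -5))²)² = (5²)² = 25² = 625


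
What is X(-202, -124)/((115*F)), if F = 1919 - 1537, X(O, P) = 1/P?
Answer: -1/5447320 ≈ -1.8358e-7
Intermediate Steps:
F = 382
X(-202, -124)/((115*F)) = 1/((-124)*((115*382))) = -1/124/43930 = -1/124*1/43930 = -1/5447320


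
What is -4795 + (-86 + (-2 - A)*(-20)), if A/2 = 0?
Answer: -4841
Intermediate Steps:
A = 0 (A = 2*0 = 0)
-4795 + (-86 + (-2 - A)*(-20)) = -4795 + (-86 + (-2 - 1*0)*(-20)) = -4795 + (-86 + (-2 + 0)*(-20)) = -4795 + (-86 - 2*(-20)) = -4795 + (-86 + 40) = -4795 - 46 = -4841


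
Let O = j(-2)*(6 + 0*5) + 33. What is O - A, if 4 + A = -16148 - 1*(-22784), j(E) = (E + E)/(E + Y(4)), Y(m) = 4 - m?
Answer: -6587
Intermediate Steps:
j(E) = 2 (j(E) = (E + E)/(E + (4 - 1*4)) = (2*E)/(E + (4 - 4)) = (2*E)/(E + 0) = (2*E)/E = 2)
A = 6632 (A = -4 + (-16148 - 1*(-22784)) = -4 + (-16148 + 22784) = -4 + 6636 = 6632)
O = 45 (O = 2*(6 + 0*5) + 33 = 2*(6 + 0) + 33 = 2*6 + 33 = 12 + 33 = 45)
O - A = 45 - 1*6632 = 45 - 6632 = -6587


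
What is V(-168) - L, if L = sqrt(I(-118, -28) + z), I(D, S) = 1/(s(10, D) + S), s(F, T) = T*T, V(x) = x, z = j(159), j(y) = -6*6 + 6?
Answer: -168 - I*sqrt(160915294)/2316 ≈ -168.0 - 5.4772*I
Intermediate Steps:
j(y) = -30 (j(y) = -36 + 6 = -30)
z = -30
s(F, T) = T**2
I(D, S) = 1/(S + D**2) (I(D, S) = 1/(D**2 + S) = 1/(S + D**2))
L = I*sqrt(160915294)/2316 (L = sqrt(1/(-28 + (-118)**2) - 30) = sqrt(1/(-28 + 13924) - 30) = sqrt(1/13896 - 30) = sqrt(-416879/13896) = I*sqrt(160915294)/2316 ≈ 5.4772*I)
V(-168) - L = -168 - I*sqrt(160915294)/2316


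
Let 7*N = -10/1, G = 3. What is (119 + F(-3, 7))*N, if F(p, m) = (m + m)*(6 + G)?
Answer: -350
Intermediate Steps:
F(p, m) = 18*m (F(p, m) = (m + m)*(6 + 3) = (2*m)*9 = 18*m)
N = -10/7 (N = (-10/1)/7 = (-10*1)/7 = (⅐)*(-10) = -10/7 ≈ -1.4286)
(119 + F(-3, 7))*N = (119 + 18*7)*(-10/7) = (119 + 126)*(-10/7) = 245*(-10/7) = -350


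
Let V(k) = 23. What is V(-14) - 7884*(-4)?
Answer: 31559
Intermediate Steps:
V(-14) - 7884*(-4) = 23 - 7884*(-4) = 23 - 292*(-108) = 23 + 31536 = 31559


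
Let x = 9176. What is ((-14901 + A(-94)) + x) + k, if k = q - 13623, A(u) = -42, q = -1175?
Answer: -20565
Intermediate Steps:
k = -14798 (k = -1175 - 13623 = -14798)
((-14901 + A(-94)) + x) + k = ((-14901 - 42) + 9176) - 14798 = (-14943 + 9176) - 14798 = -5767 - 14798 = -20565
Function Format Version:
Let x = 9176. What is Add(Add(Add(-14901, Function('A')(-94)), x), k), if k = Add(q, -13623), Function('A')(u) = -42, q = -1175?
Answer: -20565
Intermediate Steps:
k = -14798 (k = Add(-1175, -13623) = -14798)
Add(Add(Add(-14901, Function('A')(-94)), x), k) = Add(Add(Add(-14901, -42), 9176), -14798) = Add(Add(-14943, 9176), -14798) = Add(-5767, -14798) = -20565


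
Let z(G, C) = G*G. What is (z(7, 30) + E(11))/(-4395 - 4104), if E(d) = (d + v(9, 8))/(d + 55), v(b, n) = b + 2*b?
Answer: -1636/280467 ≈ -0.0058331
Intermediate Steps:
z(G, C) = G²
v(b, n) = 3*b
E(d) = (27 + d)/(55 + d) (E(d) = (d + 3*9)/(d + 55) = (d + 27)/(55 + d) = (27 + d)/(55 + d))
(z(7, 30) + E(11))/(-4395 - 4104) = (7² + (27 + 11)/(55 + 11))/(-4395 - 4104) = (49 + 38/66)/(-8499) = (49 + (1/66)*38)*(-1/8499) = (49 + 19/33)*(-1/8499) = (1636/33)*(-1/8499) = -1636/280467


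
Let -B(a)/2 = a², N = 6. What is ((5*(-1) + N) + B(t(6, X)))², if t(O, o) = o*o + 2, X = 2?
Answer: 5041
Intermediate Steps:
t(O, o) = 2 + o² (t(O, o) = o² + 2 = 2 + o²)
B(a) = -2*a²
((5*(-1) + N) + B(t(6, X)))² = ((5*(-1) + 6) - 2*(2 + 2²)²)² = ((-5 + 6) - 2*(2 + 4)²)² = (1 - 2*6²)² = (1 - 2*36)² = (1 - 72)² = (-71)² = 5041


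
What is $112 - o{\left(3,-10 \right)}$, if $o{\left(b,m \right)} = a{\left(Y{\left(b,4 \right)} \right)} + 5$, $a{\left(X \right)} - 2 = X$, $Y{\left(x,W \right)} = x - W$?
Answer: $106$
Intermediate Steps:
$a{\left(X \right)} = 2 + X$
$o{\left(b,m \right)} = 3 + b$ ($o{\left(b,m \right)} = \left(2 + \left(b - 4\right)\right) + 5 = \left(2 + \left(-4 + b\right)\right) + 5 = \left(-2 + b\right) + 5 = 3 + b$)
$112 - o{\left(3,-10 \right)} = 112 - \left(3 + 3\right) = 112 - 6 = 106$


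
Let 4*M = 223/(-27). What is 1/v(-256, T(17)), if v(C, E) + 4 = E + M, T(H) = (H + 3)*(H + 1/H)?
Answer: 1836/615265 ≈ 0.0029841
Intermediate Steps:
T(H) = (3 + H)*(H + 1/H)
M = -223/108 (M = (223/(-27))/4 = (223*(-1/27))/4 = (¼)*(-223/27) = -223/108 ≈ -2.0648)
v(C, E) = -655/108 + E (v(C, E) = -4 + (E - 223/108) = -4 + (-223/108 + E) = -655/108 + E)
1/v(-256, T(17)) = 1/(-655/108 + (1 + 17² + 3*17 + 3/17)) = 1/(-655/108 + (1 + 289 + 51 + 3*(1/17))) = 1/(-655/108 + (1 + 289 + 51 + 3/17)) = 1/(-655/108 + 5800/17) = 1/(615265/1836) = 1836/615265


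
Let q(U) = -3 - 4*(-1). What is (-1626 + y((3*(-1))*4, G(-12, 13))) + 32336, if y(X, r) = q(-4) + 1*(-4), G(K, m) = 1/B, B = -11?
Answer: 30707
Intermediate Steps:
q(U) = 1 (q(U) = -3 + 4 = 1)
G(K, m) = -1/11 (G(K, m) = 1/(-11) = -1/11)
y(X, r) = -3 (y(X, r) = 1 + 1*(-4) = 1 - 4 = -3)
(-1626 + y((3*(-1))*4, G(-12, 13))) + 32336 = (-1626 - 3) + 32336 = -1629 + 32336 = 30707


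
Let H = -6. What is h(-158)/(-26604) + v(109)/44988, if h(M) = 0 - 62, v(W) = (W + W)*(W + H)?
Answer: 12503239/24934599 ≈ 0.50144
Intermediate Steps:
v(W) = 2*W*(-6 + W) (v(W) = (W + W)*(W - 6) = (2*W)*(-6 + W) = 2*W*(-6 + W))
h(M) = -62
h(-158)/(-26604) + v(109)/44988 = -62/(-26604) + (2*109*(-6 + 109))/44988 = -62*(-1/26604) + (2*109*103)*(1/44988) = 31/13302 + 22454*(1/44988) = 31/13302 + 11227/22494 = 12503239/24934599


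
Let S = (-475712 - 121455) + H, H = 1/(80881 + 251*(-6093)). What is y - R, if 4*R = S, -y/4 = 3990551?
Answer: -91617610013837/5793848 ≈ -1.5813e+7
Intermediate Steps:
H = -1/1448462 (H = 1/(80881 - 1529343) = 1/(-1448462) = -1/1448462 ≈ -6.9039e-7)
y = -15962204 (y = -4*3990551 = -15962204)
S = -864973707155/1448462 (S = (-475712 - 121455) - 1/1448462 = -597167 - 1/1448462 = -864973707155/1448462 ≈ -5.9717e+5)
R = -864973707155/5793848 (R = (1/4)*(-864973707155/1448462) = -864973707155/5793848 ≈ -1.4929e+5)
y - R = -15962204 - 1*(-864973707155/5793848) = -15962204 + 864973707155/5793848 = -91617610013837/5793848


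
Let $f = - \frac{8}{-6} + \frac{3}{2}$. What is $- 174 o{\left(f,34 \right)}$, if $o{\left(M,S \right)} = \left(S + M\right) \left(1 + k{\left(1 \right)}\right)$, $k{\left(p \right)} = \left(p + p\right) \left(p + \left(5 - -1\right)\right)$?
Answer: $-96135$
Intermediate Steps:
$k{\left(p \right)} = 2 p \left(6 + p\right)$ ($k{\left(p \right)} = 2 p \left(p + \left(5 + 1\right)\right) = 2 p \left(p + 6\right) = 2 p \left(6 + p\right)$)
$f = \frac{17}{6}$ ($f = \left(-8\right) \left(- \frac{1}{6}\right) + 3 \cdot \frac{1}{2} = \frac{4}{3} + \frac{3}{2} = \frac{17}{6} \approx 2.8333$)
$o{\left(M,S \right)} = 15 M + 15 S$ ($o{\left(M,S \right)} = \left(S + M\right) \left(1 + 2 \cdot 1 \left(6 + 1\right)\right) = \left(M + S\right) \left(1 + 2 \cdot 1 \cdot 7\right) = \left(M + S\right) \left(1 + 14\right) = \left(M + S\right) 15 = 15 M + 15 S$)
$- 174 o{\left(f,34 \right)} = - 174 \left(15 \cdot \frac{17}{6} + 15 \cdot 34\right) = - 174 \left(\frac{85}{2} + 510\right) = \left(-174\right) \frac{1105}{2} = -96135$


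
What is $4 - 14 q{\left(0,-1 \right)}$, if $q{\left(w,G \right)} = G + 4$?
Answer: $-38$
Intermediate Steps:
$q{\left(w,G \right)} = 4 + G$
$4 - 14 q{\left(0,-1 \right)} = 4 - 14 \left(4 - 1\right) = 4 - 42 = -38$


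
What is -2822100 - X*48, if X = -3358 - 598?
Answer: -2632212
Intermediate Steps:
X = -3956
-2822100 - X*48 = -2822100 - (-3956)*48 = -2822100 - 1*(-189888) = -2822100 + 189888 = -2632212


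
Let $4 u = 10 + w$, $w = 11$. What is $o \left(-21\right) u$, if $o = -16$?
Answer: $1764$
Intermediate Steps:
$u = \frac{21}{4}$ ($u = \frac{10 + 11}{4} = \frac{1}{4} \cdot 21 = \frac{21}{4} \approx 5.25$)
$o \left(-21\right) u = \left(-16\right) \left(-21\right) \frac{21}{4} = 336 \cdot \frac{21}{4} = 1764$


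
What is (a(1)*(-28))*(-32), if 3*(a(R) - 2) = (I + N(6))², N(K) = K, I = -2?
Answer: 19712/3 ≈ 6570.7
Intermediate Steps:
a(R) = 22/3 (a(R) = 2 + (-2 + 6)²/3 = 2 + (⅓)*4² = 2 + (⅓)*16 = 2 + 16/3 = 22/3)
(a(1)*(-28))*(-32) = ((22/3)*(-28))*(-32) = -616/3*(-32) = 19712/3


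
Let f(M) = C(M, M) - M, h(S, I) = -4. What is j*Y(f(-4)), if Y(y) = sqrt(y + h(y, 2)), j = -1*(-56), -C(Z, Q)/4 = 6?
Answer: 112*I*sqrt(6) ≈ 274.34*I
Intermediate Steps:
C(Z, Q) = -24 (C(Z, Q) = -4*6 = -24)
j = 56
f(M) = -24 - M
Y(y) = sqrt(-4 + y) (Y(y) = sqrt(y - 4) = sqrt(-4 + y))
j*Y(f(-4)) = 56*sqrt(-4 + (-24 - 1*(-4))) = 56*sqrt(-4 + (-24 + 4)) = 56*sqrt(-4 - 20) = 56*sqrt(-24) = 56*(2*I*sqrt(6)) = 112*I*sqrt(6)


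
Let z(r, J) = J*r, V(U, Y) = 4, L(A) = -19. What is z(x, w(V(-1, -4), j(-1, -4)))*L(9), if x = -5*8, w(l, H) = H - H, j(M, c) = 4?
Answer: 0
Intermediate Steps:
w(l, H) = 0
x = -40
z(x, w(V(-1, -4), j(-1, -4)))*L(9) = (0*(-40))*(-19) = 0*(-19) = 0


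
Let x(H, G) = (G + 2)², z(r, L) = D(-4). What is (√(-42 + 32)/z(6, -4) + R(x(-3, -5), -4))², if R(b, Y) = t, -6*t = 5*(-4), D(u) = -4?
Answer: 755/72 - 5*I*√10/3 ≈ 10.486 - 5.2705*I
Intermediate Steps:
z(r, L) = -4
t = 10/3 (t = -5*(-4)/6 = -⅙*(-20) = 10/3 ≈ 3.3333)
x(H, G) = (2 + G)²
R(b, Y) = 10/3
(√(-42 + 32)/z(6, -4) + R(x(-3, -5), -4))² = (√(-42 + 32)/(-4) + 10/3)² = (√(-10)*(-¼) + 10/3)² = ((I*√10)*(-¼) + 10/3)² = (-I*√10/4 + 10/3)² = (10/3 - I*√10/4)²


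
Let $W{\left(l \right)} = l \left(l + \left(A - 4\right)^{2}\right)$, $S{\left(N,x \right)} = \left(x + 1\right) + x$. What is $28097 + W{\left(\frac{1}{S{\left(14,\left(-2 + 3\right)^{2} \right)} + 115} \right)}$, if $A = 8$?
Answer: $\frac{391224517}{13924} \approx 28097.0$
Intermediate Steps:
$S{\left(N,x \right)} = 1 + 2 x$ ($S{\left(N,x \right)} = \left(1 + x\right) + x = 1 + 2 x$)
$W{\left(l \right)} = l \left(16 + l\right)$ ($W{\left(l \right)} = l \left(l + \left(8 - 4\right)^{2}\right) = l \left(l + 4^{2}\right) = l \left(l + 16\right) = l \left(16 + l\right)$)
$28097 + W{\left(\frac{1}{S{\left(14,\left(-2 + 3\right)^{2} \right)} + 115} \right)} = 28097 + \frac{16 + \frac{1}{\left(1 + 2 \left(-2 + 3\right)^{2}\right) + 115}}{\left(1 + 2 \left(-2 + 3\right)^{2}\right) + 115} = 28097 + \frac{16 + \frac{1}{\left(1 + 2 \cdot 1^{2}\right) + 115}}{\left(1 + 2 \cdot 1^{2}\right) + 115} = 28097 + \frac{16 + \frac{1}{\left(1 + 2 \cdot 1\right) + 115}}{\left(1 + 2 \cdot 1\right) + 115} = 28097 + \frac{16 + \frac{1}{\left(1 + 2\right) + 115}}{\left(1 + 2\right) + 115} = 28097 + \frac{16 + \frac{1}{3 + 115}}{3 + 115} = 28097 + \frac{16 + \frac{1}{118}}{118} = 28097 + \frac{1}{118} \cdot \frac{1889}{118} = 28097 + \frac{1889}{13924} = \frac{391224517}{13924}$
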